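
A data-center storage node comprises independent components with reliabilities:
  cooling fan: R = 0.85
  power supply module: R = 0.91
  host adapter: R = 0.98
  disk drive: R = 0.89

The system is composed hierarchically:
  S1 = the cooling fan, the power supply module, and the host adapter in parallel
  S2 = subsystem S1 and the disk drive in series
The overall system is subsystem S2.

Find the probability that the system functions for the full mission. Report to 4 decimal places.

0.8898

Parallel (cooling fan, power supply module, and host adapter): 1 − (1 − 0.850000)(1 − 0.910000)(1 − 0.980000) = 0.999730
Series ([0.999730] and disk drive): 0.999730 × 0.890000 = 0.8898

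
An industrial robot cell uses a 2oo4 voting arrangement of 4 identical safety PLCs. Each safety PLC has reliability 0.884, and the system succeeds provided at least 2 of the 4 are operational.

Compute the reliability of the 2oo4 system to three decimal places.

0.994

R = Σ_{i=2}^{4} C(4,i) p^i (1−p)^{4−i} with p = 0.884
C(4,2)·0.884^2·0.116^2 = 0.06309
C(4,3)·0.884^3·0.116^1 = 0.32053
C(4,4)·0.884^4·0.116^0 = 0.61067
Sum = 0.994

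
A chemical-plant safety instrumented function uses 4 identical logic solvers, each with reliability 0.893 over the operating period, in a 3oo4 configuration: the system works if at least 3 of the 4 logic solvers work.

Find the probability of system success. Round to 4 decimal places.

0.9407

R = Σ_{i=3}^{4} C(4,i) p^i (1−p)^{4−i} with p = 0.893
C(4,3)·0.893^3·0.107^1 = 0.304788
C(4,4)·0.893^4·0.107^0 = 0.635925
Sum = 0.9407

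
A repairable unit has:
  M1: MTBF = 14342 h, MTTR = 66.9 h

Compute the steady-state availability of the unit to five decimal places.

0.99536

A(M1) = MTBF/(MTBF+MTTR) = 14342/(14342+66.9) = 0.99536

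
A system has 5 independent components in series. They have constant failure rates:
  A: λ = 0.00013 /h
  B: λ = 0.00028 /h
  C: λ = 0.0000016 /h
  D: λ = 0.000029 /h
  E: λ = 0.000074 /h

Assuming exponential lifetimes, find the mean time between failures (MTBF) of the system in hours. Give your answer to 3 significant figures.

Series of exponential components: λ_sys = Σ λ_i
λ_sys = 0.00013 + 0.00028 + 0.0000016 + 0.000029 + 0.000074 = 5.1460e-04 /h
MTBF = 1 / λ_sys = 1940 h

1940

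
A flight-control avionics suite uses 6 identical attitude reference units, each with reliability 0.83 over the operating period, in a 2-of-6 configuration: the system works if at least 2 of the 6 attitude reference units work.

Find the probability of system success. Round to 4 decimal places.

0.9993

R = Σ_{i=2}^{6} C(6,i) p^i (1−p)^{6−i} with p = 0.83
C(6,2)·0.83^2·0.17^4 = 0.008631
C(6,3)·0.83^3·0.17^3 = 0.056184
C(6,4)·0.83^4·0.17^2 = 0.205732
C(6,5)·0.83^5·0.17^1 = 0.401782
C(6,6)·0.83^6·0.17^0 = 0.326940
Sum = 0.9993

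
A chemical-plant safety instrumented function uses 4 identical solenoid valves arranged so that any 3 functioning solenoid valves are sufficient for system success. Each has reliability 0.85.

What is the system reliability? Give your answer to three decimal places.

R = Σ_{i=3}^{4} C(4,i) p^i (1−p)^{4−i} with p = 0.85
C(4,3)·0.85^3·0.15^1 = 0.36848
C(4,4)·0.85^4·0.15^0 = 0.52201
Sum = 0.890

0.890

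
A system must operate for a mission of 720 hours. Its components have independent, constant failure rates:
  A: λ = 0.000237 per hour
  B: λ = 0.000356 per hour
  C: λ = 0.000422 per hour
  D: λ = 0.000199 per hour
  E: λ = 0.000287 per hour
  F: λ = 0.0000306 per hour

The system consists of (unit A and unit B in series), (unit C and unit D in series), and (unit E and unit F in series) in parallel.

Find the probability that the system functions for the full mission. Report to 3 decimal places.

0.974

R(A) = exp(−0.000237 × 720) = 0.84313
R(B) = exp(−0.000356 × 720) = 0.77389
R(C) = exp(−0.000422 × 720) = 0.73798
R(D) = exp(−0.000199 × 720) = 0.86651
R(E) = exp(−0.000287 × 720) = 0.81331
R(F) = exp(−0.0000306 × 720) = 0.97821
Series (A and B): 0.84313 × 0.77389 = 0.65249
Series (C and D): 0.73798 × 0.86651 = 0.63947
Series (E and F): 0.81331 × 0.97821 = 0.79559
Parallel ([0.65249], [0.63947], and [0.79559]): 1 − (1 − 0.65249)(1 − 0.63947)(1 − 0.79559) = 0.974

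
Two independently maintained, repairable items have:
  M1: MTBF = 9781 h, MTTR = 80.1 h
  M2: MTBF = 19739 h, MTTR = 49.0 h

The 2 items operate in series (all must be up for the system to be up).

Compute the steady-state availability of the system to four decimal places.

0.9894

A(M1) = MTBF/(MTBF+MTTR) = 9781/(9781+80.1) = 0.991877
A(M2) = MTBF/(MTBF+MTTR) = 19739/(19739+49.0) = 0.997524
Series availability: 0.991877 × 0.997524 = 0.9894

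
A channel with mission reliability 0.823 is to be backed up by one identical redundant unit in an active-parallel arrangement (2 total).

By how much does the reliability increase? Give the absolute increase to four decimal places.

R_before = 0.823
R_after = 1 − (1 − 0.823)^2 = 0.9687
ΔR = 0.9687 − 0.823 = 0.1457

0.1457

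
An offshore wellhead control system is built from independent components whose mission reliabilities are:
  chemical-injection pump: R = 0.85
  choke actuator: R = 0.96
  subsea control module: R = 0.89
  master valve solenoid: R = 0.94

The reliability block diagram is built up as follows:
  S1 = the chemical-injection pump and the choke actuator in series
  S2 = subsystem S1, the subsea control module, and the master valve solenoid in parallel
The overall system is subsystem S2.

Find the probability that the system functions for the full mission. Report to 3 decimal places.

0.999

Series (chemical-injection pump and choke actuator): 0.85000 × 0.96000 = 0.81600
Parallel ([0.81600], subsea control module, and master valve solenoid): 1 − (1 − 0.81600)(1 − 0.89000)(1 − 0.94000) = 0.999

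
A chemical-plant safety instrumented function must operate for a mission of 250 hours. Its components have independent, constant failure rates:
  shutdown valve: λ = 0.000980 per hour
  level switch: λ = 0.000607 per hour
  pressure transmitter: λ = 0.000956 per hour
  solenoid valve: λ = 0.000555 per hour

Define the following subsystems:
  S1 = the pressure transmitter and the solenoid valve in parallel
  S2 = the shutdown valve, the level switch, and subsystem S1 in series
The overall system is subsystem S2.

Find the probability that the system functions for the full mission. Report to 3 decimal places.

0.654

R(shutdown valve) = exp(−0.000980 × 250) = 0.78270
R(level switch) = exp(−0.000607 × 250) = 0.85920
R(pressure transmitter) = exp(−0.000956 × 250) = 0.78741
R(solenoid valve) = exp(−0.000555 × 250) = 0.87045
Parallel (pressure transmitter and solenoid valve): 1 − (1 − 0.78741)(1 − 0.87045) = 0.97246
Series (shutdown valve, level switch, and [0.97246]): 0.78270 × 0.85920 × 0.97246 = 0.654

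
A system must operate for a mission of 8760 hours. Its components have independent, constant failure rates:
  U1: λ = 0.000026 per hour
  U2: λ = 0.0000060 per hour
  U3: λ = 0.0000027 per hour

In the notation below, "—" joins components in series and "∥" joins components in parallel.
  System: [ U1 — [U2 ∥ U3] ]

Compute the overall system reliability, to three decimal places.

0.795

R(U1) = exp(−0.000026 × 8760) = 0.79632
R(U2) = exp(−0.0000060 × 8760) = 0.94880
R(U3) = exp(−0.0000027 × 8760) = 0.97663
Parallel (U2 and U3): 1 − (1 − 0.94880)(1 − 0.97663) = 0.99880
Series (U1 and [0.99880]): 0.79632 × 0.99880 = 0.795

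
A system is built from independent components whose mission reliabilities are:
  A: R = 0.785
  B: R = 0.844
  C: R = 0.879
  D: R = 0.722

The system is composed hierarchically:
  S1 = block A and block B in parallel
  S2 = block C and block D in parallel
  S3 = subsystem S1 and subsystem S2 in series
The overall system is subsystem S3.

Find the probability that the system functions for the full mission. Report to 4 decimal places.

0.9340

Parallel (A and B): 1 − (1 − 0.785000)(1 − 0.844000) = 0.966460
Parallel (C and D): 1 − (1 − 0.879000)(1 − 0.722000) = 0.966362
Series ([0.966460] and [0.966362]): 0.966460 × 0.966362 = 0.9340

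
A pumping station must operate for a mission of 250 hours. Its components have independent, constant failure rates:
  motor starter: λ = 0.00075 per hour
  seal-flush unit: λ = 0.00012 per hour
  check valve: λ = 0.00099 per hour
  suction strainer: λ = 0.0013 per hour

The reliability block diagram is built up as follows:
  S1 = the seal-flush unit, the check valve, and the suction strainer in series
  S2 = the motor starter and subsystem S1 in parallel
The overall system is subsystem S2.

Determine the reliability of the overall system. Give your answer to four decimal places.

0.9226

R(motor starter) = exp(−0.00075 × 250) = 0.829029
R(seal-flush unit) = exp(−0.00012 × 250) = 0.970446
R(check valve) = exp(−0.00099 × 250) = 0.780750
R(suction strainer) = exp(−0.0013 × 250) = 0.722527
Series (seal-flush unit, check valve, and suction strainer): 0.970446 × 0.780750 × 0.722527 = 0.547441
Parallel (motor starter and [0.547441]): 1 − (1 − 0.829029)(1 − 0.547441) = 0.9226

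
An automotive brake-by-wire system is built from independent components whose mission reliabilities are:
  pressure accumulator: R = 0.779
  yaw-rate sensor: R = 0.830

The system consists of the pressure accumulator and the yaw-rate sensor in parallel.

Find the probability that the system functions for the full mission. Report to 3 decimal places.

Parallel (pressure accumulator and yaw-rate sensor): 1 − (1 − 0.77900)(1 − 0.83000) = 0.962

0.962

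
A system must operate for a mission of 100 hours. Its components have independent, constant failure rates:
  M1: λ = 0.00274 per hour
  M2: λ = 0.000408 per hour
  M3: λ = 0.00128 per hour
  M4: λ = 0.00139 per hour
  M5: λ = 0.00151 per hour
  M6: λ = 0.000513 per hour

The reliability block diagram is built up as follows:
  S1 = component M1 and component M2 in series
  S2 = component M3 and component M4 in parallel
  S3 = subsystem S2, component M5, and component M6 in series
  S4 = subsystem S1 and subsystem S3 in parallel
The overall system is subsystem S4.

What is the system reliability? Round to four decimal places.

0.9471

R(M1) = exp(−0.00274 × 100) = 0.760332
R(M2) = exp(−0.000408 × 100) = 0.960021
R(M3) = exp(−0.00128 × 100) = 0.879853
R(M4) = exp(−0.00139 × 100) = 0.870228
R(M5) = exp(−0.00151 × 100) = 0.859848
R(M6) = exp(−0.000513 × 100) = 0.949994
Series (M1 and M2): 0.760332 × 0.960021 = 0.729935
Parallel (M3 and M4): 1 − (1 − 0.879853)(1 − 0.870228) = 0.984408
Series ([0.984408], M5, and M6): 0.984408 × 0.859848 × 0.949994 = 0.804114
Parallel ([0.729935] and [0.804114]): 1 − (1 − 0.729935)(1 − 0.804114) = 0.9471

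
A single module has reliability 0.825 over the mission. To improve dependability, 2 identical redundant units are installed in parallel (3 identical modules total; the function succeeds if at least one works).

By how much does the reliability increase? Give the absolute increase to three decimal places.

0.170

R_before = 0.825
R_after = 1 − (1 − 0.825)^3 = 0.995
ΔR = 0.995 − 0.825 = 0.170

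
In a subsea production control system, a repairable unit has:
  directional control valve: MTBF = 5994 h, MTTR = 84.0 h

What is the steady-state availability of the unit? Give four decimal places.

A(directional control valve) = MTBF/(MTBF+MTTR) = 5994/(5994+84.0) = 0.9862

0.9862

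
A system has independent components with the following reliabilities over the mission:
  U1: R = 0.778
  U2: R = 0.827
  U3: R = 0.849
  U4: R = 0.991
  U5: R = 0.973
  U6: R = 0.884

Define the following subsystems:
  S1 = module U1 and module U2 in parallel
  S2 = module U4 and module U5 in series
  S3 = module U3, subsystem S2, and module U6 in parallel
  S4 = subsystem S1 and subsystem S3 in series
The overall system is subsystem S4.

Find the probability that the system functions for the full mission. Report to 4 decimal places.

0.9610

Parallel (U1 and U2): 1 − (1 − 0.778000)(1 − 0.827000) = 0.961594
Series (U4 and U5): 0.991000 × 0.973000 = 0.964243
Parallel (U3, [0.964243], and U6): 1 − (1 − 0.849000)(1 − 0.964243)(1 − 0.884000) = 0.999374
Series ([0.961594] and [0.999374]): 0.961594 × 0.999374 = 0.9610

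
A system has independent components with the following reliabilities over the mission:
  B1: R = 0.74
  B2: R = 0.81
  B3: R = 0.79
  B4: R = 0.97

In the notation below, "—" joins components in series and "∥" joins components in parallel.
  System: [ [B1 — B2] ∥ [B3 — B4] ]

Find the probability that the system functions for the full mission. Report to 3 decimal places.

Series (B1 and B2): 0.74000 × 0.81000 = 0.59940
Series (B3 and B4): 0.79000 × 0.97000 = 0.76630
Parallel ([0.59940] and [0.76630]): 1 − (1 − 0.59940)(1 − 0.76630) = 0.906

0.906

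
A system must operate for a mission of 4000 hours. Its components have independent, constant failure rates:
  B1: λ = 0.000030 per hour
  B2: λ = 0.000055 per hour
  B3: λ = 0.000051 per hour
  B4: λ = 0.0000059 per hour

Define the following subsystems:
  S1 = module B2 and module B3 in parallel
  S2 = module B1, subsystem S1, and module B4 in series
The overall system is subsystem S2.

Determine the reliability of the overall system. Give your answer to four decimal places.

0.8347

R(B1) = exp(−0.000030 × 4000) = 0.886920
R(B2) = exp(−0.000055 × 4000) = 0.802519
R(B3) = exp(−0.000051 × 4000) = 0.815462
R(B4) = exp(−0.0000059 × 4000) = 0.976676
Parallel (B2 and B3): 1 − (1 − 0.802519)(1 − 0.815462) = 0.963557
Series (B1, [0.963557], and B4): 0.886920 × 0.963557 × 0.976676 = 0.8347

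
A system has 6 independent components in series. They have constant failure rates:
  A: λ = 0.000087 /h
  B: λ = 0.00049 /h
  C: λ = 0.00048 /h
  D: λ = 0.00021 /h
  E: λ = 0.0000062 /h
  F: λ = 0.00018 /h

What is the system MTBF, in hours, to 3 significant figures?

688

Series of exponential components: λ_sys = Σ λ_i
λ_sys = 0.000087 + 0.00049 + 0.00048 + 0.00021 + 0.0000062 + 0.00018 = 1.4532e-03 /h
MTBF = 1 / λ_sys = 688 h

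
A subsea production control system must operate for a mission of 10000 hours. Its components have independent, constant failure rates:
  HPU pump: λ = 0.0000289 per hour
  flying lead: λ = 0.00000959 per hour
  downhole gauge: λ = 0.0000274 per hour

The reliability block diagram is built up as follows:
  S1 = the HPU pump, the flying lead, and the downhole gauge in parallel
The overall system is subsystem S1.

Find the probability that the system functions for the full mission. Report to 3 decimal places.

R(HPU pump) = exp(−0.0000289 × 10000) = 0.74901
R(flying lead) = exp(−0.00000959 × 10000) = 0.90855
R(downhole gauge) = exp(−0.0000274 × 10000) = 0.76033
Parallel (HPU pump, flying lead, and downhole gauge): 1 − (1 − 0.74901)(1 − 0.90855)(1 − 0.76033) = 0.994

0.994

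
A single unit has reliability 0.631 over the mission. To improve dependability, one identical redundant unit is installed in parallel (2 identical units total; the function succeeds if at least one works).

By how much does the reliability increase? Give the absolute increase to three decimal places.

0.233

R_before = 0.631
R_after = 1 − (1 − 0.631)^2 = 0.864
ΔR = 0.864 − 0.631 = 0.233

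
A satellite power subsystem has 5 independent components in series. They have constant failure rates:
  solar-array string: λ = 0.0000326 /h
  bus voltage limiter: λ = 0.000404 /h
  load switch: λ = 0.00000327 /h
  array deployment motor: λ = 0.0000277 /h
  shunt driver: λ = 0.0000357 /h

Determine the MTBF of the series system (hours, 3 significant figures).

Series of exponential components: λ_sys = Σ λ_i
λ_sys = 0.0000326 + 0.000404 + 0.00000327 + 0.0000277 + 0.0000357 = 5.0327e-04 /h
MTBF = 1 / λ_sys = 1990 h

1990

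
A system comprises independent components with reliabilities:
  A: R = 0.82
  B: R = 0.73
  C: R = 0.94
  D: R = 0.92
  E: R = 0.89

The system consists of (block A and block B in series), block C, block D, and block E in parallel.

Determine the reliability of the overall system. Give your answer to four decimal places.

Series (A and B): 0.820000 × 0.730000 = 0.598600
Parallel ([0.598600], C, D, and E): 1 − (1 − 0.598600)(1 − 0.940000)(1 − 0.920000)(1 − 0.890000) = 0.9998

0.9998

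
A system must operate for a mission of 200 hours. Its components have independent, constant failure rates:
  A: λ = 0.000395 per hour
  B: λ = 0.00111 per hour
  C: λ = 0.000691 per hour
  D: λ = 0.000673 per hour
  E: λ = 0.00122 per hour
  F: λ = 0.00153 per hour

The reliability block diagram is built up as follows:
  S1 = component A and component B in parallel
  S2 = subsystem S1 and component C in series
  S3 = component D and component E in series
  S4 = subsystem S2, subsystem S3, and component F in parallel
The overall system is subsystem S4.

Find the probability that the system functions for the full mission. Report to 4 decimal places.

R(A) = exp(−0.000395 × 200) = 0.924040
R(B) = exp(−0.00111 × 200) = 0.800915
R(C) = exp(−0.000691 × 200) = 0.870924
R(D) = exp(−0.000673 × 200) = 0.874065
R(E) = exp(−0.00122 × 200) = 0.783488
R(F) = exp(−0.00153 × 200) = 0.736387
Parallel (A and B): 1 − (1 − 0.924040)(1 − 0.800915) = 0.984878
Series ([0.984878] and C): 0.984878 × 0.870924 = 0.857754
Series (D and E): 0.874065 × 0.783488 = 0.684819
Parallel ([0.857754], [0.684819], and F): 1 − (1 − 0.857754)(1 − 0.684819)(1 − 0.736387) = 0.9882

0.9882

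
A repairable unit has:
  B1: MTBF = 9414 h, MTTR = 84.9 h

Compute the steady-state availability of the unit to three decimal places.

0.991

A(B1) = MTBF/(MTBF+MTTR) = 9414/(9414+84.9) = 0.991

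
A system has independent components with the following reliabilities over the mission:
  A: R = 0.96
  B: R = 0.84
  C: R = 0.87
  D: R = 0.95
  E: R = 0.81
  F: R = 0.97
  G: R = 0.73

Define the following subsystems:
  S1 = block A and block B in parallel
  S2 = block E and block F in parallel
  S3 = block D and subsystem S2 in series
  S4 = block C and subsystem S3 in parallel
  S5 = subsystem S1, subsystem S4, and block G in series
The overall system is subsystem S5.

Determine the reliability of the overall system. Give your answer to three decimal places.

0.720

Parallel (A and B): 1 − (1 − 0.96000)(1 − 0.84000) = 0.99360
Parallel (E and F): 1 − (1 − 0.81000)(1 − 0.97000) = 0.99430
Series (D and [0.99430]): 0.95000 × 0.99430 = 0.94459
Parallel (C and [0.94459]): 1 − (1 − 0.87000)(1 − 0.94459) = 0.99280
Series ([0.99360], [0.99280], and G): 0.99360 × 0.99280 × 0.73000 = 0.720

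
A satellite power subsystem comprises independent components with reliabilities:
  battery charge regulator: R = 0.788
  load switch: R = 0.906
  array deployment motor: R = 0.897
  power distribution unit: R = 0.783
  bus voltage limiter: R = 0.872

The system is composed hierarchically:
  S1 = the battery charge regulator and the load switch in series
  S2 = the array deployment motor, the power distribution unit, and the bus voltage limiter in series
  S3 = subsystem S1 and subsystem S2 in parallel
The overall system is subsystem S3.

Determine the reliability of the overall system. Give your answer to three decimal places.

Series (battery charge regulator and load switch): 0.78800 × 0.90600 = 0.71393
Series (array deployment motor, power distribution unit, and bus voltage limiter): 0.89700 × 0.78300 × 0.87200 = 0.61245
Parallel ([0.71393] and [0.61245]): 1 − (1 − 0.71393)(1 − 0.61245) = 0.889

0.889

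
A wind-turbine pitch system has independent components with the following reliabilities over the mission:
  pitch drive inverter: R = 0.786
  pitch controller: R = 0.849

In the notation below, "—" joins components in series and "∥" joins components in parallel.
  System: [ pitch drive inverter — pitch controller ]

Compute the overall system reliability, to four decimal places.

0.6673

Series (pitch drive inverter and pitch controller): 0.786000 × 0.849000 = 0.6673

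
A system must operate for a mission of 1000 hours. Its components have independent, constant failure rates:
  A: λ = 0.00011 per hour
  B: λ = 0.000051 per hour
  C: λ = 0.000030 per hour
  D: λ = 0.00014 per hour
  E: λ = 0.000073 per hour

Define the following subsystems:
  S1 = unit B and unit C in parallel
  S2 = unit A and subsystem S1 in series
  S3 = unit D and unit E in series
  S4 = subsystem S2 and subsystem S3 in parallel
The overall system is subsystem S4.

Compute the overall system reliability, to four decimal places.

0.9798

R(A) = exp(−0.00011 × 1000) = 0.895834
R(B) = exp(−0.000051 × 1000) = 0.950279
R(C) = exp(−0.000030 × 1000) = 0.970446
R(D) = exp(−0.00014 × 1000) = 0.869358
R(E) = exp(−0.000073 × 1000) = 0.929601
Parallel (B and C): 1 − (1 − 0.950279)(1 − 0.970446) = 0.998531
Series (A and [0.998531]): 0.895834 × 0.998531 = 0.894518
Series (D and E): 0.869358 × 0.929601 = 0.808156
Parallel ([0.894518] and [0.808156]): 1 − (1 − 0.894518)(1 − 0.808156) = 0.9798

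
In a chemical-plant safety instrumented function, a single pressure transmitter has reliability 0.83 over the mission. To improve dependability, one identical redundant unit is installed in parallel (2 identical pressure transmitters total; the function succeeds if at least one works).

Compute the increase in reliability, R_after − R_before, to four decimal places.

0.1411

R_before = 0.83
R_after = 1 − (1 − 0.83)^2 = 0.9711
ΔR = 0.9711 − 0.83 = 0.1411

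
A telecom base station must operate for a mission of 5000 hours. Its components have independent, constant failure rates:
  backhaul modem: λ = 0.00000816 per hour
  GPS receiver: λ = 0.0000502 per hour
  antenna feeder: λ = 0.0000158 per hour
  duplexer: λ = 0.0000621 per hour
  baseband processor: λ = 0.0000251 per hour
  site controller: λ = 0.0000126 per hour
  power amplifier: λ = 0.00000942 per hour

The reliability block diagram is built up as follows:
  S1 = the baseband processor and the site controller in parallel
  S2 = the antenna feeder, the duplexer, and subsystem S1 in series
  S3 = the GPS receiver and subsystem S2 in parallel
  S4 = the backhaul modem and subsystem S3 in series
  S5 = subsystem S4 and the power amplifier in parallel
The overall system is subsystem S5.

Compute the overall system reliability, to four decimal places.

0.9949

R(backhaul modem) = exp(−0.00000816 × 5000) = 0.960021
R(GPS receiver) = exp(−0.0000502 × 5000) = 0.778022
R(antenna feeder) = exp(−0.0000158 × 5000) = 0.924040
R(duplexer) = exp(−0.0000621 × 5000) = 0.733080
R(baseband processor) = exp(−0.0000251 × 5000) = 0.882056
R(site controller) = exp(−0.0000126 × 5000) = 0.938943
R(power amplifier) = exp(−0.00000942 × 5000) = 0.953992
Parallel (baseband processor and site controller): 1 − (1 − 0.882056)(1 − 0.938943) = 0.992799
Series (antenna feeder, duplexer, and [0.992799]): 0.924040 × 0.733080 × 0.992799 = 0.672517
Parallel (GPS receiver and [0.672517]): 1 − (1 − 0.778022)(1 − 0.672517) = 0.927306
Series (backhaul modem and [0.927306]): 0.960021 × 0.927306 = 0.890233
Parallel ([0.890233] and power amplifier): 1 − (1 − 0.890233)(1 − 0.953992) = 0.9949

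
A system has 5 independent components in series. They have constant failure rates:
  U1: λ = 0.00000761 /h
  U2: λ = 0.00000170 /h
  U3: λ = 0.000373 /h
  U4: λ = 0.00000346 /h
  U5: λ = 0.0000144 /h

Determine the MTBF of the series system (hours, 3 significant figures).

Series of exponential components: λ_sys = Σ λ_i
λ_sys = 0.00000761 + 0.00000170 + 0.000373 + 0.00000346 + 0.0000144 = 4.0017e-04 /h
MTBF = 1 / λ_sys = 2500 h

2500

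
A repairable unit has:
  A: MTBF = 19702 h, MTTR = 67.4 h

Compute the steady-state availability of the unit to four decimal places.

A(A) = MTBF/(MTBF+MTTR) = 19702/(19702+67.4) = 0.9966

0.9966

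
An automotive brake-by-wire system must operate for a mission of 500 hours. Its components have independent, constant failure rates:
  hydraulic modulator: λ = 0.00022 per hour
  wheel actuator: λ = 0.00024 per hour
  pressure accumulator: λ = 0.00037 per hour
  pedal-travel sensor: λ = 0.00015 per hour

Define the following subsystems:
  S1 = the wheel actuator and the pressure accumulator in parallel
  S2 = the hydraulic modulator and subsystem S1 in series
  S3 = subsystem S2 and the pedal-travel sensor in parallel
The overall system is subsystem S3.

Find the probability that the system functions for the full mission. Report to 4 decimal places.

0.9912

R(hydraulic modulator) = exp(−0.00022 × 500) = 0.895834
R(wheel actuator) = exp(−0.00024 × 500) = 0.886920
R(pressure accumulator) = exp(−0.00037 × 500) = 0.831104
R(pedal-travel sensor) = exp(−0.00015 × 500) = 0.927743
Parallel (wheel actuator and pressure accumulator): 1 − (1 − 0.886920)(1 − 0.831104) = 0.980901
Series (hydraulic modulator and [0.980901]): 0.895834 × 0.980901 = 0.878724
Parallel ([0.878724] and pedal-travel sensor): 1 − (1 − 0.878724)(1 − 0.927743) = 0.9912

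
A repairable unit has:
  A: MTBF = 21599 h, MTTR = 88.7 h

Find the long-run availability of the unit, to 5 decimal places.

0.99591

A(A) = MTBF/(MTBF+MTTR) = 21599/(21599+88.7) = 0.99591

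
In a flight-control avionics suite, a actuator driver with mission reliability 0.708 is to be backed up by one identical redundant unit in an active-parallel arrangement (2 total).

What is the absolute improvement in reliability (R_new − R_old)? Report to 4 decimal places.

R_before = 0.708
R_after = 1 − (1 − 0.708)^2 = 0.9147
ΔR = 0.9147 − 0.708 = 0.2067

0.2067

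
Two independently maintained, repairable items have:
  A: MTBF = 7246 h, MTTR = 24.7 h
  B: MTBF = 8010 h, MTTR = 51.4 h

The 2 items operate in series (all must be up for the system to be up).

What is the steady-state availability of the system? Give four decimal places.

0.9902

A(A) = MTBF/(MTBF+MTTR) = 7246/(7246+24.7) = 0.996603
A(B) = MTBF/(MTBF+MTTR) = 8010/(8010+51.4) = 0.993624
Series availability: 0.996603 × 0.993624 = 0.9902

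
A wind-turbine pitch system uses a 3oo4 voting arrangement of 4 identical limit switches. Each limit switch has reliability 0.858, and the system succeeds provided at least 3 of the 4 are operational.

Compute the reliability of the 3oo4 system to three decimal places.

0.901

R = Σ_{i=3}^{4} C(4,i) p^i (1−p)^{4−i} with p = 0.858
C(4,3)·0.858^3·0.142^1 = 0.35877
C(4,4)·0.858^4·0.142^0 = 0.54194
Sum = 0.901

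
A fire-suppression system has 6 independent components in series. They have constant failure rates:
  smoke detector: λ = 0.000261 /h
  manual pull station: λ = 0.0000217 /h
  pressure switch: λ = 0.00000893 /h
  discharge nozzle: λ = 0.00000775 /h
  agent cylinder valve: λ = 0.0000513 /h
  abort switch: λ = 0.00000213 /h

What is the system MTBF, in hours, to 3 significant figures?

2830

Series of exponential components: λ_sys = Σ λ_i
λ_sys = 0.000261 + 0.0000217 + 0.00000893 + 0.00000775 + 0.0000513 + 0.00000213 = 3.5281e-04 /h
MTBF = 1 / λ_sys = 2830 h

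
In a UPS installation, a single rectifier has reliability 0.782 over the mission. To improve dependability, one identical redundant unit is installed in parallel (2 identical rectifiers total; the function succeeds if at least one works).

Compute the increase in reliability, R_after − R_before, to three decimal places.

R_before = 0.782
R_after = 1 − (1 − 0.782)^2 = 0.952
ΔR = 0.952 − 0.782 = 0.170

0.170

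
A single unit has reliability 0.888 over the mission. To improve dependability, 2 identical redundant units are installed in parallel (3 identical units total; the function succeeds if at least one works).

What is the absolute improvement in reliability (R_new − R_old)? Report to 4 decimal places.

R_before = 0.888
R_after = 1 − (1 − 0.888)^3 = 0.9986
ΔR = 0.9986 − 0.888 = 0.1106

0.1106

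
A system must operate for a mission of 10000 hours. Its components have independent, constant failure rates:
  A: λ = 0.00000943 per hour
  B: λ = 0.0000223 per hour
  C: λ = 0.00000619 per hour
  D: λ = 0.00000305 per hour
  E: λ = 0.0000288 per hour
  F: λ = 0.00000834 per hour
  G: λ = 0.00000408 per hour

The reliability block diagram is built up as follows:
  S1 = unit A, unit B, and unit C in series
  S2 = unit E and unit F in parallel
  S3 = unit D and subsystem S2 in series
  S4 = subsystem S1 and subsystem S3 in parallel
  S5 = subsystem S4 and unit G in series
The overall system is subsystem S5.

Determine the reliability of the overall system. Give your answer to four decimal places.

R(A) = exp(−0.00000943 × 10000) = 0.910010
R(B) = exp(−0.0000223 × 10000) = 0.800115
R(C) = exp(−0.00000619 × 10000) = 0.939977
R(D) = exp(−0.00000305 × 10000) = 0.969960
R(E) = exp(−0.0000288 × 10000) = 0.749762
R(F) = exp(−0.00000834 × 10000) = 0.919983
R(G) = exp(−0.00000408 × 10000) = 0.960021
Series (A, B, and C): 0.910010 × 0.800115 × 0.939977 = 0.684409
Parallel (E and F): 1 − (1 − 0.749762)(1 − 0.919983) = 0.979977
Series (D and [0.979977]): 0.969960 × 0.979977 = 0.950538
Parallel ([0.684409] and [0.950538]): 1 − (1 − 0.684409)(1 − 0.950538) = 0.984390
Series ([0.984390] and G): 0.984390 × 0.960021 = 0.9450

0.9450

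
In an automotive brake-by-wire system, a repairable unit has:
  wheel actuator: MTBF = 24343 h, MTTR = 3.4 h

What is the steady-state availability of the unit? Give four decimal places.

A(wheel actuator) = MTBF/(MTBF+MTTR) = 24343/(24343+3.4) = 0.9999

0.9999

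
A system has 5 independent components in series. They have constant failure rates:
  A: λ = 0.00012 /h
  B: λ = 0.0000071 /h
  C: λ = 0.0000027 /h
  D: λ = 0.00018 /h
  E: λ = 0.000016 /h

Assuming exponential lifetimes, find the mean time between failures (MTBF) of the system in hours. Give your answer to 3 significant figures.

Series of exponential components: λ_sys = Σ λ_i
λ_sys = 0.00012 + 0.0000071 + 0.0000027 + 0.00018 + 0.000016 = 3.2580e-04 /h
MTBF = 1 / λ_sys = 3070 h

3070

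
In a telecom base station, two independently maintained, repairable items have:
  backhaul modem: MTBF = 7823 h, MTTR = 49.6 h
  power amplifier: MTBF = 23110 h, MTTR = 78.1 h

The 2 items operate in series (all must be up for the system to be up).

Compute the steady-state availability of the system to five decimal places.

0.99035

A(backhaul modem) = MTBF/(MTBF+MTTR) = 7823/(7823+49.6) = 0.993700
A(power amplifier) = MTBF/(MTBF+MTTR) = 23110/(23110+78.1) = 0.996632
Series availability: 0.993700 × 0.996632 = 0.99035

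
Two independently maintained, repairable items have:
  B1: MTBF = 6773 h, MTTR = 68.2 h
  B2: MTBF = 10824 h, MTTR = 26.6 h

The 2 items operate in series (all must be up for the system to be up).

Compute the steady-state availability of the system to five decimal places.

0.98760

A(B1) = MTBF/(MTBF+MTTR) = 6773/(6773+68.2) = 0.990031
A(B2) = MTBF/(MTBF+MTTR) = 10824/(10824+26.6) = 0.997549
Series availability: 0.990031 × 0.997549 = 0.98760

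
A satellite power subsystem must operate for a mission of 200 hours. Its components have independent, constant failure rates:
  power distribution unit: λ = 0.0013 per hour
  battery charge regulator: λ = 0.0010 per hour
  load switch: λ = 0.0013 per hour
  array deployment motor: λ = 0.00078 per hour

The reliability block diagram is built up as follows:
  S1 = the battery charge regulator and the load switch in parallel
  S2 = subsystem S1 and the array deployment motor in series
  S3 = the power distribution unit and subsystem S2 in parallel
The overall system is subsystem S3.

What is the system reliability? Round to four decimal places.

R(power distribution unit) = exp(−0.0013 × 200) = 0.771052
R(battery charge regulator) = exp(−0.0010 × 200) = 0.818731
R(load switch) = exp(−0.0013 × 200) = 0.771052
R(array deployment motor) = exp(−0.00078 × 200) = 0.855559
Parallel (battery charge regulator and load switch): 1 − (1 − 0.818731)(1 − 0.771052) = 0.958499
Series ([0.958499] and array deployment motor): 0.958499 × 0.855559 = 0.820052
Parallel (power distribution unit and [0.820052]): 1 − (1 − 0.771052)(1 − 0.820052) = 0.9588

0.9588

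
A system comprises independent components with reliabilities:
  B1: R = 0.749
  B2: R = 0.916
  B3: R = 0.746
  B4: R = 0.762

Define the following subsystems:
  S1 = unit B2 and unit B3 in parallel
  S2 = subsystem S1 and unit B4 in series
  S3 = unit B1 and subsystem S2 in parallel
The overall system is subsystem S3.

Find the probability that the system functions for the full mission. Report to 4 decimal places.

0.9362

Parallel (B2 and B3): 1 − (1 − 0.916000)(1 − 0.746000) = 0.978664
Series ([0.978664] and B4): 0.978664 × 0.762000 = 0.745742
Parallel (B1 and [0.745742]): 1 − (1 − 0.749000)(1 − 0.745742) = 0.9362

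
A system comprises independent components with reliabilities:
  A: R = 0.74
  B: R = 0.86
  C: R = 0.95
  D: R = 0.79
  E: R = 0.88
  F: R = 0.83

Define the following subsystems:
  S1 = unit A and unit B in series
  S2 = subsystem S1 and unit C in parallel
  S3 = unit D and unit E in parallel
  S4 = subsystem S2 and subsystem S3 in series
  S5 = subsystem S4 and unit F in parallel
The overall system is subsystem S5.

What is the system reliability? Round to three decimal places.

Series (A and B): 0.74000 × 0.86000 = 0.63640
Parallel ([0.63640] and C): 1 − (1 − 0.63640)(1 − 0.95000) = 0.98182
Parallel (D and E): 1 − (1 − 0.79000)(1 − 0.88000) = 0.97480
Series ([0.98182] and [0.97480]): 0.98182 × 0.97480 = 0.95708
Parallel ([0.95708] and F): 1 − (1 − 0.95708)(1 − 0.83000) = 0.993

0.993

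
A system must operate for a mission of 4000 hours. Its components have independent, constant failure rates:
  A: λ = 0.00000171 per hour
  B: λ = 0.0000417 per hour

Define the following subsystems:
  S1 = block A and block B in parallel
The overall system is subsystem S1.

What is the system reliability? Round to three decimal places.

R(A) = exp(−0.00000171 × 4000) = 0.99318
R(B) = exp(−0.0000417 × 4000) = 0.84637
Parallel (A and B): 1 − (1 − 0.99318)(1 − 0.84637) = 0.999

0.999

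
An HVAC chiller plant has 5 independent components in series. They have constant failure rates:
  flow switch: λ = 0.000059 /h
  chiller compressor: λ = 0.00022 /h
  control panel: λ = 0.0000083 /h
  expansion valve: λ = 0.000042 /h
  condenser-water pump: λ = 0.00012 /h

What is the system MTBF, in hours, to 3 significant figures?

2230

Series of exponential components: λ_sys = Σ λ_i
λ_sys = 0.000059 + 0.00022 + 0.0000083 + 0.000042 + 0.00012 = 4.4930e-04 /h
MTBF = 1 / λ_sys = 2230 h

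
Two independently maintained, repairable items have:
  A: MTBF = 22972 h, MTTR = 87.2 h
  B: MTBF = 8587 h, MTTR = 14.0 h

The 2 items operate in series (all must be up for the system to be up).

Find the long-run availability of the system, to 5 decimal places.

0.99460

A(A) = MTBF/(MTBF+MTTR) = 22972/(22972+87.2) = 0.996218
A(B) = MTBF/(MTBF+MTTR) = 8587/(8587+14.0) = 0.998372
Series availability: 0.996218 × 0.998372 = 0.99460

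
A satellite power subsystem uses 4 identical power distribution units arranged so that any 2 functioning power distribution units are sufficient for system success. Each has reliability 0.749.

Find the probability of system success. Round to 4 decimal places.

0.9487

R = Σ_{i=2}^{4} C(4,i) p^i (1−p)^{4−i} with p = 0.749
C(4,2)·0.749^2·0.251^2 = 0.212062
C(4,3)·0.749^3·0.251^1 = 0.421871
C(4,4)·0.749^4·0.251^0 = 0.314722
Sum = 0.9487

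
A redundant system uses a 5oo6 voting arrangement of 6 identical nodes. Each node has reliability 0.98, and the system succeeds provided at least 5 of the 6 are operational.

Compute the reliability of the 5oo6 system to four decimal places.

R = Σ_{i=5}^{6} C(6,i) p^i (1−p)^{6−i} with p = 0.98
C(6,5)·0.98^5·0.02^1 = 0.108470
C(6,6)·0.98^6·0.02^0 = 0.885842
Sum = 0.9943

0.9943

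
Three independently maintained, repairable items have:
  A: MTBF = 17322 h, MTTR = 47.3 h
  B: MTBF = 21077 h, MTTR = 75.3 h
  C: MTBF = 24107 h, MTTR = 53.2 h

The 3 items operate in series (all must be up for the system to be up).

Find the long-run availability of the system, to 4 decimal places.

A(A) = MTBF/(MTBF+MTTR) = 17322/(17322+47.3) = 0.997277
A(B) = MTBF/(MTBF+MTTR) = 21077/(21077+75.3) = 0.996440
A(C) = MTBF/(MTBF+MTTR) = 24107/(24107+53.2) = 0.997798
Series availability: 0.997277 × 0.996440 × 0.997798 = 0.9915

0.9915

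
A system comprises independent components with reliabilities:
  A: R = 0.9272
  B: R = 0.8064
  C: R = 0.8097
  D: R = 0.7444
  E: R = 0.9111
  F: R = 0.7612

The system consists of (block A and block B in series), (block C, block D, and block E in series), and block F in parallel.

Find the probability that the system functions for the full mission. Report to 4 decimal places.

Series (A and B): 0.927200 × 0.806400 = 0.747694
Series (C, D, and E): 0.809700 × 0.744400 × 0.911100 = 0.549157
Parallel ([0.747694], [0.549157], and F): 1 − (1 − 0.747694)(1 − 0.549157)(1 − 0.761200) = 0.9728

0.9728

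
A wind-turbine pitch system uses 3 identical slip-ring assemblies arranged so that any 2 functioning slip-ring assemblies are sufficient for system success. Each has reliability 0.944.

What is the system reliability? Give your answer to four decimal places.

R = Σ_{i=2}^{3} C(3,i) p^i (1−p)^{3−i} with p = 0.944
C(3,2)·0.944^2·0.056^1 = 0.149711
C(3,3)·0.944^3·0.056^0 = 0.841232
Sum = 0.9909

0.9909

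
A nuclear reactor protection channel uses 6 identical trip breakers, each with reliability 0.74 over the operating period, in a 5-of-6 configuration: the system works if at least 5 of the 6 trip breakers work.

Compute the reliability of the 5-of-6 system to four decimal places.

R = Σ_{i=5}^{6} C(6,i) p^i (1−p)^{6−i} with p = 0.74
C(6,5)·0.74^5·0.26^1 = 0.346165
C(6,6)·0.74^6·0.26^0 = 0.164206
Sum = 0.5104

0.5104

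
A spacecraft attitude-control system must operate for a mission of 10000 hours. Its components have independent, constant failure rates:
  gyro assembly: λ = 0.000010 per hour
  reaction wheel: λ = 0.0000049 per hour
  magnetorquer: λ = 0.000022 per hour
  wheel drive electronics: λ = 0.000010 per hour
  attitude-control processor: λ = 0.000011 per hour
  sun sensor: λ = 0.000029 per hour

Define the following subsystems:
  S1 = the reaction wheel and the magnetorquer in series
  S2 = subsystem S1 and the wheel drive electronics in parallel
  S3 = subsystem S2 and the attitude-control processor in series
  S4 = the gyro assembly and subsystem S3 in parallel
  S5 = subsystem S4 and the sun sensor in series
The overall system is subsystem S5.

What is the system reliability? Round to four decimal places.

0.7394

R(gyro assembly) = exp(−0.000010 × 10000) = 0.904837
R(reaction wheel) = exp(−0.0000049 × 10000) = 0.952181
R(magnetorquer) = exp(−0.000022 × 10000) = 0.802519
R(wheel drive electronics) = exp(−0.000010 × 10000) = 0.904837
R(attitude-control processor) = exp(−0.000011 × 10000) = 0.895834
R(sun sensor) = exp(−0.000029 × 10000) = 0.748264
Series (reaction wheel and magnetorquer): 0.952181 × 0.802519 = 0.764143
Parallel ([0.764143] and wheel drive electronics): 1 − (1 − 0.764143)(1 − 0.904837) = 0.977555
Series ([0.977555] and attitude-control processor): 0.977555 × 0.895834 = 0.875727
Parallel (gyro assembly and [0.875727]): 1 − (1 − 0.904837)(1 − 0.875727) = 0.988174
Series ([0.988174] and sun sensor): 0.988174 × 0.748264 = 0.7394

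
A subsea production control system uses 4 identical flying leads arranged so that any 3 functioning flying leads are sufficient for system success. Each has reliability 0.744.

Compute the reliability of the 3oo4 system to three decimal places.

R = Σ_{i=3}^{4} C(4,i) p^i (1−p)^{4−i} with p = 0.744
C(4,3)·0.744^3·0.256^1 = 0.42171
C(4,4)·0.744^4·0.256^0 = 0.30640
Sum = 0.728

0.728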